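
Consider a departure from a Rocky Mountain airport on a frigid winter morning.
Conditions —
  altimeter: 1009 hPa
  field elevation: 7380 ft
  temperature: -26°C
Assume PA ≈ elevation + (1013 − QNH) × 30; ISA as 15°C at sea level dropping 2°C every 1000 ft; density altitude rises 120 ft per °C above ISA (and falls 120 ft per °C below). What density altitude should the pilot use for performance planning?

4380 ft

Pressure altitude = 7380 + (1013 − 1009) × 30 = 7380 + (+120) = 7500 ft.
ISA temperature at 7500 ft = 15 − 2 × (7500/1000) = 0°C.
ISA deviation = -26 − 0 = -26°C.
Density altitude = 7500 + 120 × (-26) = 4380 ft.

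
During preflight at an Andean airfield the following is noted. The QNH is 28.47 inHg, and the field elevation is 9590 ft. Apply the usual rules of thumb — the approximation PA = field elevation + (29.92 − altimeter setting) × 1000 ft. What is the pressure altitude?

11040 ft

Pressure correction = (29.92 − 28.47) × 1000 = +1450 ft.
Pressure altitude = 9590 + (+1450) = 11040 ft.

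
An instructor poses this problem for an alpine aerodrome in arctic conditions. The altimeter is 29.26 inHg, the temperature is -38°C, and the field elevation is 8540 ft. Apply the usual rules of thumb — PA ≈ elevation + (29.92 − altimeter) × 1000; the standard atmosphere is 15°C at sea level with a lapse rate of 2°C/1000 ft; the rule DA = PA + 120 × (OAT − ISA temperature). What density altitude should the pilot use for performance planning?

Pressure altitude = 8540 + (29.92 − 29.26) × 1000 = 8540 + (+660) = 9200 ft.
ISA temperature at 9200 ft = 15 − 2 × (9200/1000) = -3.4°C.
ISA deviation = -38 − (-3.4) = -34.6°C.
Density altitude = 9200 + 120 × (-34.6) = 5048 ft.

5048 ft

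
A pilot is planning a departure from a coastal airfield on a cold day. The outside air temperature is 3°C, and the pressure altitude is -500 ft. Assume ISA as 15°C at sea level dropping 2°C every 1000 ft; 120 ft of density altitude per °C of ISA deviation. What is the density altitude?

-2060 ft

ISA temperature at -500 ft = 15 − 2 × (-500/1000) = 16°C.
ISA deviation = 3 − 16 = -13°C.
Density altitude = -500 + 120 × (-13) = -500 + (-1560) = -2060 ft.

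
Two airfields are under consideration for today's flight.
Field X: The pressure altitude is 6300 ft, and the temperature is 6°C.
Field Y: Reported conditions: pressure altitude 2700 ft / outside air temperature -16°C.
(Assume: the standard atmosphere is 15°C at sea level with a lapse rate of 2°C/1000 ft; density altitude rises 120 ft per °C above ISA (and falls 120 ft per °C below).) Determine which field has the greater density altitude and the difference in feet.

Field X: ISA temp = 2.4°C, deviation +3.6°C, DA = 6300 + 120 × 3.6 = 6732 ft.
Field Y: ISA temp = 9.6°C, deviation -25.6°C, DA = 2700 + 120 × (-25.6) = -372 ft.
Field X is higher by 6732 − (-372) = 7104 ft.

Field X by 7104 ft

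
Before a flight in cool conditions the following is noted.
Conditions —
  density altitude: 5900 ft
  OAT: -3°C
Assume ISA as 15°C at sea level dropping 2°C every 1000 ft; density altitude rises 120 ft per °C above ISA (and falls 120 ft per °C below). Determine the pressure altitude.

6500 ft

DA = PA + 120 × (OAT − (15 − 2·PA/1000)) = PA + 120·OAT − 1800 + 0.24·PA = 1.24·PA + 120·OAT − 1800.
So 1.24·PA = 5900 − 120 × (-3) + 1800 = 8060.
PA = 8060 / 1.24 = 6500 ft.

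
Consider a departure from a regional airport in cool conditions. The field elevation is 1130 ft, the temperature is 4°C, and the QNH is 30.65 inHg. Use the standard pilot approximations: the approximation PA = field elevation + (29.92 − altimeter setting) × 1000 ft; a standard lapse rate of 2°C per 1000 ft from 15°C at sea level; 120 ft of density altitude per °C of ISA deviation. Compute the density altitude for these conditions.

Pressure altitude = 1130 + (29.92 − 30.65) × 1000 = 1130 + (-730) = 400 ft.
ISA temperature at 400 ft = 15 − 2 × (400/1000) = 14.2°C.
ISA deviation = 4 − 14.2 = -10.2°C.
Density altitude = 400 + 120 × (-10.2) = -824 ft.

-824 ft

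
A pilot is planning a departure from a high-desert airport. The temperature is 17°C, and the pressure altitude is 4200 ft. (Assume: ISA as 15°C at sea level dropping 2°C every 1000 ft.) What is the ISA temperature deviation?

ISA temperature at 4200 ft = 15 − 2 × (4200/1000) = 6.6°C.
Deviation = OAT − ISA = 17 − 6.6 = +10.4°C.

ISA+10.4°C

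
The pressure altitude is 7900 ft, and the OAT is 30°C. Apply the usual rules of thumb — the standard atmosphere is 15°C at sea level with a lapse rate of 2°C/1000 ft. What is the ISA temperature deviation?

ISA+30.8°C

ISA temperature at 7900 ft = 15 − 2 × (7900/1000) = -0.8°C.
Deviation = OAT − ISA = 30 − (-0.8) = +30.8°C.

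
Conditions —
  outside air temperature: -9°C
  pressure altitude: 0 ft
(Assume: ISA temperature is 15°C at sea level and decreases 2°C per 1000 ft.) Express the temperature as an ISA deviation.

ISA temperature at 0 ft = 15 − 2 × (0/1000) = 15°C.
Deviation = OAT − ISA = -9 − 15 = -24°C.

ISA-24°C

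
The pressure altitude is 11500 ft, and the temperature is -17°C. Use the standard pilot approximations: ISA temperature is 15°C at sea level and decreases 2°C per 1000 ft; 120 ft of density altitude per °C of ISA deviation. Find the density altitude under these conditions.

10420 ft

ISA temperature at 11500 ft = 15 − 2 × (11500/1000) = -8°C.
ISA deviation = -17 − (-8) = -9°C.
Density altitude = 11500 + 120 × (-9) = 11500 + (-1080) = 10420 ft.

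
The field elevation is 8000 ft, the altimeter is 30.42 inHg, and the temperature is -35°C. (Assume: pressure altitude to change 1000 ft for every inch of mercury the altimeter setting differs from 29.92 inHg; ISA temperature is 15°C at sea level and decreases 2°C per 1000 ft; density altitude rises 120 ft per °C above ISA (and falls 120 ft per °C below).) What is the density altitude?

Pressure altitude = 8000 + (29.92 − 30.42) × 1000 = 8000 + (-500) = 7500 ft.
ISA temperature at 7500 ft = 15 − 2 × (7500/1000) = 0°C.
ISA deviation = -35 − 0 = -35°C.
Density altitude = 7500 + 120 × (-35) = 3300 ft.

3300 ft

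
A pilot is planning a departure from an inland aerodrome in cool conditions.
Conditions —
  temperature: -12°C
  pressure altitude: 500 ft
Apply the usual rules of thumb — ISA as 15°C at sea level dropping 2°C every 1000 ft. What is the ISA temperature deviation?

ISA-26°C

ISA temperature at 500 ft = 15 − 2 × (500/1000) = 14°C.
Deviation = OAT − ISA = -12 − 14 = -26°C.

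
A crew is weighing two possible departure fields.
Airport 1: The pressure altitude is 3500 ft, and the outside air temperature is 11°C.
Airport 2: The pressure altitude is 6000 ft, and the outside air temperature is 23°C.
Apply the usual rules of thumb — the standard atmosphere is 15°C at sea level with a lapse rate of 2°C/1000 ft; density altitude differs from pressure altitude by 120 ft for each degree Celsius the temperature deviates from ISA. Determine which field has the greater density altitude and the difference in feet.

Airport 1: ISA temp = 8°C, deviation +3°C, DA = 3500 + 120 × 3 = 3860 ft.
Airport 2: ISA temp = 3°C, deviation +20°C, DA = 6000 + 120 × 20 = 8400 ft.
Airport 2 is higher by 8400 − 3860 = 4540 ft.

Airport 2 by 4540 ft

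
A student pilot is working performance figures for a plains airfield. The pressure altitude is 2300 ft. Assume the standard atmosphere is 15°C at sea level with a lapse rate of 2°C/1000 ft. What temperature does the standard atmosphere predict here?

ISA temperature = 15 − 2 × (2300/1000) = 15 − 4.6 = 10.4°C.

10.4°C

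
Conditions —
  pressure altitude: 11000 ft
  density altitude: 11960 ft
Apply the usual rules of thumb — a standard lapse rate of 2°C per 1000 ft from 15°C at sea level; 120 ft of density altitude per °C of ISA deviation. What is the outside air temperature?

Density altitude − pressure altitude = 11960 − 11000 = +960 ft.
At 120 ft/°C that is an ISA deviation of 960/120 = +8°C.
ISA temperature at 11000 ft = 15 − 2 × (11000/1000) = -7°C.
OAT = ISA + deviation = -7 + (+8) = 1°C.

1°C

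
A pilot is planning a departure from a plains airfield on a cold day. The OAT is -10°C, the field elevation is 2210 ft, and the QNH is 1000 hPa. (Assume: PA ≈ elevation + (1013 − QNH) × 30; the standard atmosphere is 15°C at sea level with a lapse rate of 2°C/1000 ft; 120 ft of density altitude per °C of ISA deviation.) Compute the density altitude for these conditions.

Pressure altitude = 2210 + (1013 − 1000) × 30 = 2210 + (+390) = 2600 ft.
ISA temperature at 2600 ft = 15 − 2 × (2600/1000) = 9.8°C.
ISA deviation = -10 − 9.8 = -19.8°C.
Density altitude = 2600 + 120 × (-19.8) = 224 ft.

224 ft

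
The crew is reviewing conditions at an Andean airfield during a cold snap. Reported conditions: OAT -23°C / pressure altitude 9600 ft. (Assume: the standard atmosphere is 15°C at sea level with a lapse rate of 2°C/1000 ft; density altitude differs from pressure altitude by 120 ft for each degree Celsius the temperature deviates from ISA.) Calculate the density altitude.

ISA temperature at 9600 ft = 15 − 2 × (9600/1000) = -4.2°C.
ISA deviation = -23 − (-4.2) = -18.8°C.
Density altitude = 9600 + 120 × (-18.8) = 9600 + (-2256) = 7344 ft.

7344 ft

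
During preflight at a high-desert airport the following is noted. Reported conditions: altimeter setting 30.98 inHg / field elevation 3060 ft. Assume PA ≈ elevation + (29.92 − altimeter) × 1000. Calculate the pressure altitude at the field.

Pressure correction = (29.92 − 30.98) × 1000 = -1060 ft.
Pressure altitude = 3060 + (-1060) = 2000 ft.

2000 ft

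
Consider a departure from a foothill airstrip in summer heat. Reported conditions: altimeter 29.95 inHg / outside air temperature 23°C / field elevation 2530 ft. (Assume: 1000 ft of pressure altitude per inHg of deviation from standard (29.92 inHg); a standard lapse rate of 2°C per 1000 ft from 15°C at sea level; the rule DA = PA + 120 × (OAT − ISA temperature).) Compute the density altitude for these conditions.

4060 ft

Pressure altitude = 2530 + (29.92 − 29.95) × 1000 = 2530 + (-30) = 2500 ft.
ISA temperature at 2500 ft = 15 − 2 × (2500/1000) = 10°C.
ISA deviation = 23 − 10 = +13°C.
Density altitude = 2500 + 120 × (13) = 4060 ft.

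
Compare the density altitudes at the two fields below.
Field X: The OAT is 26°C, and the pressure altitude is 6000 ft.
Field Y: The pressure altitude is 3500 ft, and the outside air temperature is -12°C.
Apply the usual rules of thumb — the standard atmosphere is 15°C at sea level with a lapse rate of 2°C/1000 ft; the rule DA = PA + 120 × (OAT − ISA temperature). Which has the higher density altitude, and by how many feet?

Field X by 7660 ft

Field X: ISA temp = 3°C, deviation +23°C, DA = 6000 + 120 × 23 = 8760 ft.
Field Y: ISA temp = 8°C, deviation -20°C, DA = 3500 + 120 × (-20) = 1100 ft.
Field X is higher by 8760 − 1100 = 7660 ft.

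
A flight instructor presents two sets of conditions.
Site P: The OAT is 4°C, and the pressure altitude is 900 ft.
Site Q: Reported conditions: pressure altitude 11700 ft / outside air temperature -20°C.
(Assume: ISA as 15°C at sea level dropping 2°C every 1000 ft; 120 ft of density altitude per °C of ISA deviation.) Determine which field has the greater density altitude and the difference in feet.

Site P: ISA temp = 13.2°C, deviation -9.2°C, DA = 900 + 120 × (-9.2) = -204 ft.
Site Q: ISA temp = -8.4°C, deviation -11.6°C, DA = 11700 + 120 × (-11.6) = 10308 ft.
Site Q is higher by 10308 − (-204) = 10512 ft.

Site Q by 10512 ft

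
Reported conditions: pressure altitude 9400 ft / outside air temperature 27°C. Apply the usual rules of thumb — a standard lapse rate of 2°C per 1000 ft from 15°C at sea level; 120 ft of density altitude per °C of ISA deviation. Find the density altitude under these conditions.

ISA temperature at 9400 ft = 15 − 2 × (9400/1000) = -3.8°C.
ISA deviation = 27 − (-3.8) = +30.8°C.
Density altitude = 9400 + 120 × (30.8) = 9400 + (+3696) = 13096 ft.

13096 ft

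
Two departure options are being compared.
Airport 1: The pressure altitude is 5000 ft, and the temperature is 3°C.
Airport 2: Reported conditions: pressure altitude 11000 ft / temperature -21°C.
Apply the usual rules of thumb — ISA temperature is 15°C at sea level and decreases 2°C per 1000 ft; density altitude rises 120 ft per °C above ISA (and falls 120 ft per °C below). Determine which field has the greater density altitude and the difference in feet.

Airport 1: ISA temp = 5°C, deviation -2°C, DA = 5000 + 120 × (-2) = 4760 ft.
Airport 2: ISA temp = -7°C, deviation -14°C, DA = 11000 + 120 × (-14) = 9320 ft.
Airport 2 is higher by 9320 − 4760 = 4560 ft.

Airport 2 by 4560 ft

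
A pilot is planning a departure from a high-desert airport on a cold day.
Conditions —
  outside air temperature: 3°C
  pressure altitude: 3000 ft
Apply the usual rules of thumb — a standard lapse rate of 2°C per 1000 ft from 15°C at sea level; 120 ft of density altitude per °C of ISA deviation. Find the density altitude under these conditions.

2280 ft

ISA temperature at 3000 ft = 15 − 2 × (3000/1000) = 9°C.
ISA deviation = 3 − 9 = -6°C.
Density altitude = 3000 + 120 × (-6) = 3000 + (-720) = 2280 ft.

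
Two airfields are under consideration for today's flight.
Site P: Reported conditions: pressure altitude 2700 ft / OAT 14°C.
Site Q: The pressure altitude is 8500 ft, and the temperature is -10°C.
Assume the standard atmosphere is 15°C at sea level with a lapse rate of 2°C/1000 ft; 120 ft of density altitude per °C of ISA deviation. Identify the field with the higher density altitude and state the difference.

Site P: ISA temp = 9.6°C, deviation +4.4°C, DA = 2700 + 120 × 4.4 = 3228 ft.
Site Q: ISA temp = -2°C, deviation -8°C, DA = 8500 + 120 × (-8) = 7540 ft.
Site Q is higher by 7540 − 3228 = 4312 ft.

Site Q by 4312 ft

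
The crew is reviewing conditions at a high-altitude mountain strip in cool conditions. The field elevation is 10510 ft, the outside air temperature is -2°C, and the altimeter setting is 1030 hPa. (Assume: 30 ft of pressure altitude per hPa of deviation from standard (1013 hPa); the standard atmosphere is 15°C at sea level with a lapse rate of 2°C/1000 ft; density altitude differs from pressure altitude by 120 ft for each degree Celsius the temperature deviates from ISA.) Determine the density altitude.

10360 ft

Pressure altitude = 10510 + (1013 − 1030) × 30 = 10510 + (-510) = 10000 ft.
ISA temperature at 10000 ft = 15 − 2 × (10000/1000) = -5°C.
ISA deviation = -2 − (-5) = +3°C.
Density altitude = 10000 + 120 × (3) = 10360 ft.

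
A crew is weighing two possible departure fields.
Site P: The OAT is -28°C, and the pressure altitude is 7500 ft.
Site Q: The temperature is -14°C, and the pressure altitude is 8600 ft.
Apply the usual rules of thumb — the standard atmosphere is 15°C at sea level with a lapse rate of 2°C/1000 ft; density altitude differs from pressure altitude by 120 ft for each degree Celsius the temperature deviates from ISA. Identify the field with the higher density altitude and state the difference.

Site Q by 3044 ft

Site P: ISA temp = 0°C, deviation -28°C, DA = 7500 + 120 × (-28) = 4140 ft.
Site Q: ISA temp = -2.2°C, deviation -11.8°C, DA = 8600 + 120 × (-11.8) = 7184 ft.
Site Q is higher by 7184 − 4140 = 3044 ft.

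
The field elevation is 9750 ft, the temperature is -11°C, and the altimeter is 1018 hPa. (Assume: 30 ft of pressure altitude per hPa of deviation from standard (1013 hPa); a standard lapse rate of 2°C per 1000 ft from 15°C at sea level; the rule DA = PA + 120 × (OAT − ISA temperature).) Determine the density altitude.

Pressure altitude = 9750 + (1013 − 1018) × 30 = 9750 + (-150) = 9600 ft.
ISA temperature at 9600 ft = 15 − 2 × (9600/1000) = -4.2°C.
ISA deviation = -11 − (-4.2) = -6.8°C.
Density altitude = 9600 + 120 × (-6.8) = 8784 ft.

8784 ft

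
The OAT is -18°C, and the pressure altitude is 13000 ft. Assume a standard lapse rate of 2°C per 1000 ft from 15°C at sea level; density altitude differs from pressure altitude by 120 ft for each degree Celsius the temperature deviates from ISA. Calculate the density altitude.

12160 ft

ISA temperature at 13000 ft = 15 − 2 × (13000/1000) = -11°C.
ISA deviation = -18 − (-11) = -7°C.
Density altitude = 13000 + 120 × (-7) = 13000 + (-840) = 12160 ft.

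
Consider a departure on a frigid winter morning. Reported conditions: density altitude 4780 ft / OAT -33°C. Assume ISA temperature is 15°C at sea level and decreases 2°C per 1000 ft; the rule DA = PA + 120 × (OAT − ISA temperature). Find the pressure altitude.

DA = PA + 120 × (OAT − (15 − 2·PA/1000)) = PA + 120·OAT − 1800 + 0.24·PA = 1.24·PA + 120·OAT − 1800.
So 1.24·PA = 4780 − 120 × (-33) + 1800 = 10540.
PA = 10540 / 1.24 = 8500 ft.

8500 ft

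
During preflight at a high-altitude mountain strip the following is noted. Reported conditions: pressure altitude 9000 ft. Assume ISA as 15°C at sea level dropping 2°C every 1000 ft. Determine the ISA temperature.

-3°C

ISA temperature = 15 − 2 × (9000/1000) = 15 − 18 = -3°C.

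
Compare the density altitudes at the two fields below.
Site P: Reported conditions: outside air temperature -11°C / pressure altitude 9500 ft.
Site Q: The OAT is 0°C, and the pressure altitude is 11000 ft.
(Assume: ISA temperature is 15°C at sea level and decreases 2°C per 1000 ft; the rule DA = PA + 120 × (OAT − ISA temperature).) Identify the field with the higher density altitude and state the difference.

Site Q by 3180 ft

Site P: ISA temp = -4°C, deviation -7°C, DA = 9500 + 120 × (-7) = 8660 ft.
Site Q: ISA temp = -7°C, deviation +7°C, DA = 11000 + 120 × 7 = 11840 ft.
Site Q is higher by 11840 − 8660 = 3180 ft.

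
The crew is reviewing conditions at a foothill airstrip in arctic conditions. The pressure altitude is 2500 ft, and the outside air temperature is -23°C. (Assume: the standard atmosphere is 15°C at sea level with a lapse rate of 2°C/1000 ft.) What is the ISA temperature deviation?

ISA-33°C

ISA temperature at 2500 ft = 15 − 2 × (2500/1000) = 10°C.
Deviation = OAT − ISA = -23 − 10 = -33°C.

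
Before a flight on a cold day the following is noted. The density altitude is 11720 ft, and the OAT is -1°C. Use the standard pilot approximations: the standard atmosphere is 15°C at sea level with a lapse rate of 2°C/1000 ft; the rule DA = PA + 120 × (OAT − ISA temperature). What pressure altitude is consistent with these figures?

11000 ft

DA = PA + 120 × (OAT − (15 − 2·PA/1000)) = PA + 120·OAT − 1800 + 0.24·PA = 1.24·PA + 120·OAT − 1800.
So 1.24·PA = 11720 − 120 × (-1) + 1800 = 13640.
PA = 13640 / 1.24 = 11000 ft.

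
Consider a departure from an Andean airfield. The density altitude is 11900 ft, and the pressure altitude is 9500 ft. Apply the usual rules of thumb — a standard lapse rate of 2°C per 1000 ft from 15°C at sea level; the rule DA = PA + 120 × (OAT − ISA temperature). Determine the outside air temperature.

16°C

Density altitude − pressure altitude = 11900 − 9500 = +2400 ft.
At 120 ft/°C that is an ISA deviation of 2400/120 = +20°C.
ISA temperature at 9500 ft = 15 − 2 × (9500/1000) = -4°C.
OAT = ISA + deviation = -4 + (+20) = 16°C.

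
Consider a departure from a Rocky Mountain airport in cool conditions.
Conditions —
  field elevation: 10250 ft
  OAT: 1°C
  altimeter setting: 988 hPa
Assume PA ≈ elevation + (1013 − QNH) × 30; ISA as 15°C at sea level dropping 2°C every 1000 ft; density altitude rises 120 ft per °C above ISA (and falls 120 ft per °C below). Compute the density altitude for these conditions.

Pressure altitude = 10250 + (1013 − 988) × 30 = 10250 + (+750) = 11000 ft.
ISA temperature at 11000 ft = 15 − 2 × (11000/1000) = -7°C.
ISA deviation = 1 − (-7) = +8°C.
Density altitude = 11000 + 120 × (8) = 11960 ft.

11960 ft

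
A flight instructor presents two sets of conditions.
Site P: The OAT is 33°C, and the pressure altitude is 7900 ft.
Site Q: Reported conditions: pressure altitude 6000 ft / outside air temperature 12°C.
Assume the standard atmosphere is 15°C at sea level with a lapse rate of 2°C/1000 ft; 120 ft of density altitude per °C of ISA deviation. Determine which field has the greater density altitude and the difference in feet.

Site P: ISA temp = -0.8°C, deviation +33.8°C, DA = 7900 + 120 × 33.8 = 11956 ft.
Site Q: ISA temp = 3°C, deviation +9°C, DA = 6000 + 120 × 9 = 7080 ft.
Site P is higher by 11956 − 7080 = 4876 ft.

Site P by 4876 ft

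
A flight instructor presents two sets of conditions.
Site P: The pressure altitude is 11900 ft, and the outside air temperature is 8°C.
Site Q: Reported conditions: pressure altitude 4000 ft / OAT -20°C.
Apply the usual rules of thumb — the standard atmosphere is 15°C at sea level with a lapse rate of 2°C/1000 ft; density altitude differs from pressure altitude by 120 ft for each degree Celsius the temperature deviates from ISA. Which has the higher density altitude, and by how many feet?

Site P by 13156 ft

Site P: ISA temp = -8.8°C, deviation +16.8°C, DA = 11900 + 120 × 16.8 = 13916 ft.
Site Q: ISA temp = 7°C, deviation -27°C, DA = 4000 + 120 × (-27) = 760 ft.
Site P is higher by 13916 − 760 = 13156 ft.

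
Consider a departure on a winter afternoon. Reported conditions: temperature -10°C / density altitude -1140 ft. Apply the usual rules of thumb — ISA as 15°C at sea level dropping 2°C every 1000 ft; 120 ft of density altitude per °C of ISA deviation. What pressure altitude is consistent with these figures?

DA = PA + 120 × (OAT − (15 − 2·PA/1000)) = PA + 120·OAT − 1800 + 0.24·PA = 1.24·PA + 120·OAT − 1800.
So 1.24·PA = -1140 − 120 × (-10) + 1800 = 1860.
PA = 1860 / 1.24 = 1500 ft.

1500 ft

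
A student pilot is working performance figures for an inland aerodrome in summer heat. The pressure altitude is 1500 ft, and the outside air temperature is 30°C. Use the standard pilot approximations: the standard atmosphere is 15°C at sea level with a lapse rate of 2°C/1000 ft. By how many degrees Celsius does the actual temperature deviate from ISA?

ISA temperature at 1500 ft = 15 − 2 × (1500/1000) = 12°C.
Deviation = OAT − ISA = 30 − 12 = +18°C.

ISA+18°C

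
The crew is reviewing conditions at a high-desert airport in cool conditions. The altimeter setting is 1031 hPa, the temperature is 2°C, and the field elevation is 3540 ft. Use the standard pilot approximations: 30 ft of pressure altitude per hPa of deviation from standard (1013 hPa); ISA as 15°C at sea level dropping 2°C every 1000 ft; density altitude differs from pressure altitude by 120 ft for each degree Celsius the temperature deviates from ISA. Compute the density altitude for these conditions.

2160 ft

Pressure altitude = 3540 + (1013 − 1031) × 30 = 3540 + (-540) = 3000 ft.
ISA temperature at 3000 ft = 15 − 2 × (3000/1000) = 9°C.
ISA deviation = 2 − 9 = -7°C.
Density altitude = 3000 + 120 × (-7) = 2160 ft.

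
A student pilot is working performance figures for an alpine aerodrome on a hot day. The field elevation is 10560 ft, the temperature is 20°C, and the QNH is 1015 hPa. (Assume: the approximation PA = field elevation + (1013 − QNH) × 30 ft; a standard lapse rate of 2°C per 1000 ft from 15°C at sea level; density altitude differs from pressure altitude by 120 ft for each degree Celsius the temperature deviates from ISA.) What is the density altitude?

13620 ft

Pressure altitude = 10560 + (1013 − 1015) × 30 = 10560 + (-60) = 10500 ft.
ISA temperature at 10500 ft = 15 − 2 × (10500/1000) = -6°C.
ISA deviation = 20 − (-6) = +26°C.
Density altitude = 10500 + 120 × (26) = 13620 ft.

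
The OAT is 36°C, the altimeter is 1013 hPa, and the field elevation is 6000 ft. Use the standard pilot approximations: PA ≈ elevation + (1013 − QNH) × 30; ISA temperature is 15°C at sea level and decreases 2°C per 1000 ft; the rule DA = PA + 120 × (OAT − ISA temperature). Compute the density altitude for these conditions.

Pressure altitude = 6000 + (1013 − 1013) × 30 = 6000 + (0) = 6000 ft.
ISA temperature at 6000 ft = 15 − 2 × (6000/1000) = 3°C.
ISA deviation = 36 − 3 = +33°C.
Density altitude = 6000 + 120 × (33) = 9960 ft.

9960 ft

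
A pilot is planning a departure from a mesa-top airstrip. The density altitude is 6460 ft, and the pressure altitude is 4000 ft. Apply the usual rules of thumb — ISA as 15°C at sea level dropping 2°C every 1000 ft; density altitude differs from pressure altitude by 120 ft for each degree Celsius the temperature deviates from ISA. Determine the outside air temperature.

Density altitude − pressure altitude = 6460 − 4000 = +2460 ft.
At 120 ft/°C that is an ISA deviation of 2460/120 = +20.5°C.
ISA temperature at 4000 ft = 15 − 2 × (4000/1000) = 7°C.
OAT = ISA + deviation = 7 + (+20.5) = 27.5°C.

27.5°C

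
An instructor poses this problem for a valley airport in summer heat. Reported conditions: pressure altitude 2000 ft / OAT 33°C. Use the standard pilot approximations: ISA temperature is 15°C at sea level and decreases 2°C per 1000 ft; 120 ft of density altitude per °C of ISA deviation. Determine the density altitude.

4640 ft

ISA temperature at 2000 ft = 15 − 2 × (2000/1000) = 11°C.
ISA deviation = 33 − 11 = +22°C.
Density altitude = 2000 + 120 × (22) = 2000 + (+2640) = 4640 ft.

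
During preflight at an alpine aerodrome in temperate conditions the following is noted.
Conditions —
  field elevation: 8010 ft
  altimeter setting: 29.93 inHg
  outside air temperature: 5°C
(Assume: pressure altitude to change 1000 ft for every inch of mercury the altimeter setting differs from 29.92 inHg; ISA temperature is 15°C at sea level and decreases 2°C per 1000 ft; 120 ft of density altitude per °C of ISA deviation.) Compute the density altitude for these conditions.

Pressure altitude = 8010 + (29.92 − 29.93) × 1000 = 8010 + (-10) = 8000 ft.
ISA temperature at 8000 ft = 15 − 2 × (8000/1000) = -1°C.
ISA deviation = 5 − (-1) = +6°C.
Density altitude = 8000 + 120 × (6) = 8720 ft.

8720 ft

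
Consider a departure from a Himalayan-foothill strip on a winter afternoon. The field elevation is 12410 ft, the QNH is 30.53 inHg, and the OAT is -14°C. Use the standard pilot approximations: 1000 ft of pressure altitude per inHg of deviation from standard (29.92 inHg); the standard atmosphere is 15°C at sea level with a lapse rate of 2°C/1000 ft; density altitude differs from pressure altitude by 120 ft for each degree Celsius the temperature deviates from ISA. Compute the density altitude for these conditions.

11152 ft

Pressure altitude = 12410 + (29.92 − 30.53) × 1000 = 12410 + (-610) = 11800 ft.
ISA temperature at 11800 ft = 15 − 2 × (11800/1000) = -8.6°C.
ISA deviation = -14 − (-8.6) = -5.4°C.
Density altitude = 11800 + 120 × (-5.4) = 11152 ft.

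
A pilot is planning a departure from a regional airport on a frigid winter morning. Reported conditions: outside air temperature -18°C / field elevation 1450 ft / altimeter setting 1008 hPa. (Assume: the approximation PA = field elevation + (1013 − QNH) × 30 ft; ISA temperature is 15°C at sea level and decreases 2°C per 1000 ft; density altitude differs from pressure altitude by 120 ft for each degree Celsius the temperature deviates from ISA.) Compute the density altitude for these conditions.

-1976 ft

Pressure altitude = 1450 + (1013 − 1008) × 30 = 1450 + (+150) = 1600 ft.
ISA temperature at 1600 ft = 15 − 2 × (1600/1000) = 11.8°C.
ISA deviation = -18 − 11.8 = -29.8°C.
Density altitude = 1600 + 120 × (-29.8) = -1976 ft.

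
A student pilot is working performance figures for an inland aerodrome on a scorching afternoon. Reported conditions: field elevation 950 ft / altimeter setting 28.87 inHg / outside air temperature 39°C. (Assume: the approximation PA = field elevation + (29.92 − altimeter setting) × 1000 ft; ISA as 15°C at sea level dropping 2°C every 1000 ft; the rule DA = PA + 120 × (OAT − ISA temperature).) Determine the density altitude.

5360 ft

Pressure altitude = 950 + (29.92 − 28.87) × 1000 = 950 + (+1050) = 2000 ft.
ISA temperature at 2000 ft = 15 − 2 × (2000/1000) = 11°C.
ISA deviation = 39 − 11 = +28°C.
Density altitude = 2000 + 120 × (28) = 5360 ft.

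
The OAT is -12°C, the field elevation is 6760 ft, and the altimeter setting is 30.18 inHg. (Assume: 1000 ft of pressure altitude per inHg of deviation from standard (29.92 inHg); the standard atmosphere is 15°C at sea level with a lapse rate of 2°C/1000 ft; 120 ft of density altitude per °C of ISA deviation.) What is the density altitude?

Pressure altitude = 6760 + (29.92 − 30.18) × 1000 = 6760 + (-260) = 6500 ft.
ISA temperature at 6500 ft = 15 − 2 × (6500/1000) = 2°C.
ISA deviation = -12 − 2 = -14°C.
Density altitude = 6500 + 120 × (-14) = 4820 ft.

4820 ft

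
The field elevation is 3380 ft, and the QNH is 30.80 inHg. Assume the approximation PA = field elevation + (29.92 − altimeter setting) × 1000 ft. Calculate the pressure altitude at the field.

2500 ft

Pressure correction = (29.92 − 30.80) × 1000 = -880 ft.
Pressure altitude = 3380 + (-880) = 2500 ft.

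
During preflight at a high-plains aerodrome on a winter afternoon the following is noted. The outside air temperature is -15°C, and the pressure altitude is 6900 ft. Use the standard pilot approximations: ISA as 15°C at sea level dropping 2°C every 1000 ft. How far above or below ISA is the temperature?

ISA-16.2°C

ISA temperature at 6900 ft = 15 − 2 × (6900/1000) = 1.2°C.
Deviation = OAT − ISA = -15 − 1.2 = -16.2°C.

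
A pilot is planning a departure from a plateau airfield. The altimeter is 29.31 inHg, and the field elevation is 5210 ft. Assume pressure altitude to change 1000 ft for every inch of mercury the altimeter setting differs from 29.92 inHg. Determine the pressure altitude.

5820 ft

Pressure correction = (29.92 − 29.31) × 1000 = +610 ft.
Pressure altitude = 5210 + (+610) = 5820 ft.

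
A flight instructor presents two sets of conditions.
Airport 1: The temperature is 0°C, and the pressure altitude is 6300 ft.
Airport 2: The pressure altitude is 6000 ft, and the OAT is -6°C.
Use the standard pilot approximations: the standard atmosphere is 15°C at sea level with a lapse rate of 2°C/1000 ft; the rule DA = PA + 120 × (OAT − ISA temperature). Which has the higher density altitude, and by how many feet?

Airport 1: ISA temp = 2.4°C, deviation -2.4°C, DA = 6300 + 120 × (-2.4) = 6012 ft.
Airport 2: ISA temp = 3°C, deviation -9°C, DA = 6000 + 120 × (-9) = 4920 ft.
Airport 1 is higher by 6012 − 4920 = 1092 ft.

Airport 1 by 1092 ft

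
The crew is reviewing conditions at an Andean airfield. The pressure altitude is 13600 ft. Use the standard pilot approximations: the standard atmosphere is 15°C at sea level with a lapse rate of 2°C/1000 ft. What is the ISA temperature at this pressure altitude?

-12.2°C

ISA temperature = 15 − 2 × (13600/1000) = 15 − 27.2 = -12.2°C.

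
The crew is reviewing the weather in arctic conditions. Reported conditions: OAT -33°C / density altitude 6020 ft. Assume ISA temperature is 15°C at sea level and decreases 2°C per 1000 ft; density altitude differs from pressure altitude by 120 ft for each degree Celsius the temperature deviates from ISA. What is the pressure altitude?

DA = PA + 120 × (OAT − (15 − 2·PA/1000)) = PA + 120·OAT − 1800 + 0.24·PA = 1.24·PA + 120·OAT − 1800.
So 1.24·PA = 6020 − 120 × (-33) + 1800 = 11780.
PA = 11780 / 1.24 = 9500 ft.

9500 ft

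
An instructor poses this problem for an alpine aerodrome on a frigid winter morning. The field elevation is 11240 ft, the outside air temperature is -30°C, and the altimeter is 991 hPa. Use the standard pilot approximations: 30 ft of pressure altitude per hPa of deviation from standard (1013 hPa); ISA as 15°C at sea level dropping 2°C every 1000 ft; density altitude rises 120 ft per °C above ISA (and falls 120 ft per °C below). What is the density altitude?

9356 ft

Pressure altitude = 11240 + (1013 − 991) × 30 = 11240 + (+660) = 11900 ft.
ISA temperature at 11900 ft = 15 − 2 × (11900/1000) = -8.8°C.
ISA deviation = -30 − (-8.8) = -21.2°C.
Density altitude = 11900 + 120 × (-21.2) = 9356 ft.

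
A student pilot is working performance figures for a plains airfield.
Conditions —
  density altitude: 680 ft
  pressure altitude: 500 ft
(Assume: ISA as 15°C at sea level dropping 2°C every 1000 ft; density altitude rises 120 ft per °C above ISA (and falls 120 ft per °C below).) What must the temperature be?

15.5°C

Density altitude − pressure altitude = 680 − 500 = +180 ft.
At 120 ft/°C that is an ISA deviation of 180/120 = +1.5°C.
ISA temperature at 500 ft = 15 − 2 × (500/1000) = 14°C.
OAT = ISA + deviation = 14 + (+1.5) = 15.5°C.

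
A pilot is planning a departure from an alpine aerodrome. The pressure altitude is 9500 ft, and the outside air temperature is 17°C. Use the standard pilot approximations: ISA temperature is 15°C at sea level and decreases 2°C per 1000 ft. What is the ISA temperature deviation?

ISA temperature at 9500 ft = 15 − 2 × (9500/1000) = -4°C.
Deviation = OAT − ISA = 17 − (-4) = +21°C.

ISA+21°C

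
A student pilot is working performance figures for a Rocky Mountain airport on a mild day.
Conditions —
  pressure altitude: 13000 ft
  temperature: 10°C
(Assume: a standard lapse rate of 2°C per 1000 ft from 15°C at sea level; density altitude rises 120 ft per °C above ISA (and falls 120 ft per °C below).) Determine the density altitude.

ISA temperature at 13000 ft = 15 − 2 × (13000/1000) = -11°C.
ISA deviation = 10 − (-11) = +21°C.
Density altitude = 13000 + 120 × (21) = 13000 + (+2520) = 15520 ft.

15520 ft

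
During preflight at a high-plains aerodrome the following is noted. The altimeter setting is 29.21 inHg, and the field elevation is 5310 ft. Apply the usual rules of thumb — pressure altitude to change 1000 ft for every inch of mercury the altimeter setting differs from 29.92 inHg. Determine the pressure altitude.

Pressure correction = (29.92 − 29.21) × 1000 = +710 ft.
Pressure altitude = 5310 + (+710) = 6020 ft.

6020 ft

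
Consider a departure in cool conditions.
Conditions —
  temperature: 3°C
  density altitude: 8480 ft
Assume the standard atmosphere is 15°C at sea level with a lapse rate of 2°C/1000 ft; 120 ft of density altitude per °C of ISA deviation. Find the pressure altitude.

8000 ft

DA = PA + 120 × (OAT − (15 − 2·PA/1000)) = PA + 120·OAT − 1800 + 0.24·PA = 1.24·PA + 120·OAT − 1800.
So 1.24·PA = 8480 − 120 × 3 + 1800 = 9920.
PA = 9920 / 1.24 = 8000 ft.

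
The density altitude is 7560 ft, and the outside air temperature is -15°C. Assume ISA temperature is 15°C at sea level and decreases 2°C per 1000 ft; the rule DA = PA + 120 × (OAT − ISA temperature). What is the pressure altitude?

9000 ft

DA = PA + 120 × (OAT − (15 − 2·PA/1000)) = PA + 120·OAT − 1800 + 0.24·PA = 1.24·PA + 120·OAT − 1800.
So 1.24·PA = 7560 − 120 × (-15) + 1800 = 11160.
PA = 11160 / 1.24 = 9000 ft.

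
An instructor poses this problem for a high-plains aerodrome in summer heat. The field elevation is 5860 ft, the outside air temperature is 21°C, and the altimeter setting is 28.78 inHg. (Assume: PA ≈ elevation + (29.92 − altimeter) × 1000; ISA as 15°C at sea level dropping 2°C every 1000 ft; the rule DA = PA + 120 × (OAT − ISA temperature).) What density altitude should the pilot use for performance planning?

Pressure altitude = 5860 + (29.92 − 28.78) × 1000 = 5860 + (+1140) = 7000 ft.
ISA temperature at 7000 ft = 15 − 2 × (7000/1000) = 1°C.
ISA deviation = 21 − 1 = +20°C.
Density altitude = 7000 + 120 × (20) = 9400 ft.

9400 ft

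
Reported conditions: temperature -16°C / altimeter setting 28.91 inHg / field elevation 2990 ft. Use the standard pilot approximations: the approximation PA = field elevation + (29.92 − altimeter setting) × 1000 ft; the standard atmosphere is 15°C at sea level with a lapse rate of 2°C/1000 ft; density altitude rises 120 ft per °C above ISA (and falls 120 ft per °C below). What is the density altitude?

1240 ft

Pressure altitude = 2990 + (29.92 − 28.91) × 1000 = 2990 + (+1010) = 4000 ft.
ISA temperature at 4000 ft = 15 − 2 × (4000/1000) = 7°C.
ISA deviation = -16 − 7 = -23°C.
Density altitude = 4000 + 120 × (-23) = 1240 ft.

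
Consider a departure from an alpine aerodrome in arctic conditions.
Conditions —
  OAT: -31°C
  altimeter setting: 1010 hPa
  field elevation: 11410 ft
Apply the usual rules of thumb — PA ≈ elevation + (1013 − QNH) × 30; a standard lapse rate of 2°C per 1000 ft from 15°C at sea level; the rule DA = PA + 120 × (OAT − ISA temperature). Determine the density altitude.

8740 ft

Pressure altitude = 11410 + (1013 − 1010) × 30 = 11410 + (+90) = 11500 ft.
ISA temperature at 11500 ft = 15 − 2 × (11500/1000) = -8°C.
ISA deviation = -31 − (-8) = -23°C.
Density altitude = 11500 + 120 × (-23) = 8740 ft.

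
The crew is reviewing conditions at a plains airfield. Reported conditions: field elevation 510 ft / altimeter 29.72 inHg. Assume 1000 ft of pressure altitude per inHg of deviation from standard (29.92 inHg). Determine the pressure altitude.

710 ft

Pressure correction = (29.92 − 29.72) × 1000 = +200 ft.
Pressure altitude = 510 + (+200) = 710 ft.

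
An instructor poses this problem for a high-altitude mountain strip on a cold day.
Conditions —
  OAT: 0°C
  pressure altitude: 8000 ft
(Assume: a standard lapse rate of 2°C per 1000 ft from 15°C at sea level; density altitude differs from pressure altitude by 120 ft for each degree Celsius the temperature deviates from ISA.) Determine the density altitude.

8120 ft

ISA temperature at 8000 ft = 15 − 2 × (8000/1000) = -1°C.
ISA deviation = 0 − (-1) = +1°C.
Density altitude = 8000 + 120 × (1) = 8000 + (+120) = 8120 ft.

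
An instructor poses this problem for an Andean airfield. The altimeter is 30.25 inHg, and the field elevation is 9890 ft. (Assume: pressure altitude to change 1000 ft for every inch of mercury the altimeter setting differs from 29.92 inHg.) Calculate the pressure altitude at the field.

Pressure correction = (29.92 − 30.25) × 1000 = -330 ft.
Pressure altitude = 9890 + (-330) = 9560 ft.

9560 ft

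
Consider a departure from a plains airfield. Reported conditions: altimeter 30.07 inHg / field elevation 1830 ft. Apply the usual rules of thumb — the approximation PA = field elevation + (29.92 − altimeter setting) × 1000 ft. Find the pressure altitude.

Pressure correction = (29.92 − 30.07) × 1000 = -150 ft.
Pressure altitude = 1830 + (-150) = 1680 ft.

1680 ft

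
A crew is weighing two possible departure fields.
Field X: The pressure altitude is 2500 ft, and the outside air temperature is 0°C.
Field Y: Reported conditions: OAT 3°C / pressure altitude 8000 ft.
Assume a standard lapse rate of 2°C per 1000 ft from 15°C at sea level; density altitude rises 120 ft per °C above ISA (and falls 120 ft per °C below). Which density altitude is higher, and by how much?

Field Y by 7180 ft

Field X: ISA temp = 10°C, deviation -10°C, DA = 2500 + 120 × (-10) = 1300 ft.
Field Y: ISA temp = -1°C, deviation +4°C, DA = 8000 + 120 × 4 = 8480 ft.
Field Y is higher by 8480 − 1300 = 7180 ft.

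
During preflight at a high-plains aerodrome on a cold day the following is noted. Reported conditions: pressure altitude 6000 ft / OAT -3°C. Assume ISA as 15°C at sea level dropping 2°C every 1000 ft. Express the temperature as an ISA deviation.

ISA temperature at 6000 ft = 15 − 2 × (6000/1000) = 3°C.
Deviation = OAT − ISA = -3 − 3 = -6°C.

ISA-6°C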